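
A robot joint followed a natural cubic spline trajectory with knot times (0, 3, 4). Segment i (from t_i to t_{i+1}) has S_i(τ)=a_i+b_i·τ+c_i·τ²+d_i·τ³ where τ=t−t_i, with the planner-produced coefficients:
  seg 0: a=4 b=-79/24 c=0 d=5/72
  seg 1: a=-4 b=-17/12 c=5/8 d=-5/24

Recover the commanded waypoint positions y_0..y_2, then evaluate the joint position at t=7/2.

y_0=4 y_1=-4 y_2=-5
S(7/2) = -293/64

y_0 = S_0(0) = a_0 = 4
y_1 = S_1(0) = a_1 = -4
y_2 = S_1(1) = -5
t_q=7/2 is in segment 1 (τ=1/2); S_1(τ)=-293/64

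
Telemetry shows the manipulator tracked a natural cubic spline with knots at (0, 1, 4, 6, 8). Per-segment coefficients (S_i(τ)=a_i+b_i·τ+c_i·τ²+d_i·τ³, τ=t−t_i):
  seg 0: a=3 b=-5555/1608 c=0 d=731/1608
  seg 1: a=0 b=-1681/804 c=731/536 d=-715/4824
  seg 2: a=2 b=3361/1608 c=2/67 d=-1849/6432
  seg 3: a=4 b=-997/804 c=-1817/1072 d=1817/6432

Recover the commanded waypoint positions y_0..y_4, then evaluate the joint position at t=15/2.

y_0 = S_0(0) = a_0 = 3
y_1 = S_1(0) = a_1 = 0
y_2 = S_2(0) = a_2 = 2
y_3 = S_3(0) = a_3 = 4
y_4 = S_3(2) = -3
t_q=15/2 is in segment 3 (τ=3/2); S_3(τ)=-12355/17152

y_0=3 y_1=0 y_2=2 y_3=4 y_4=-3
S(15/2) = -12355/17152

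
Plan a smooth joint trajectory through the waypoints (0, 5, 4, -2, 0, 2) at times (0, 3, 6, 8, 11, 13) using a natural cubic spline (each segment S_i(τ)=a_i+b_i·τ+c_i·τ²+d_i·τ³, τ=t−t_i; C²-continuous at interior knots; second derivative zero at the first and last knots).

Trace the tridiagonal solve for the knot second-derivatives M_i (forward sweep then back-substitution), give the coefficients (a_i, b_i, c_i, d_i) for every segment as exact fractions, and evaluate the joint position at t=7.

  seg 0: a=0 b=6143/3207 c=0 d=-266/9621
  seg 1: a=5 b=3749/3207 c=-266/1069 d=-808/9621
  seg 2: a=4 b=-8311/3207 c=-1074/1069 d=2567/6414
  seg 3: a=-2 b=-5797/3207 c=1493/1069 d=-1834/9621
  seg 4: a=0 b=4571/3207 c=-341/1069 d=341/6414
S(7) = 1719/2138

Δ: Δ0=5/3, Δ1=-1/3, Δ2=-3, Δ3=2/3, Δ4=1
row 1: diag=12, rhs=-12; c'=1/4, d'=-1
row 2: denom=10−3·1/4=37/4; d'=(-16−3·-1)/(37/4)=-52/37
row 3: denom=10−2·8/37=354/37; d'=(22−2·-52/37)/(354/37)=153/59
row 4: denom=10−3·37/118=1069/118; d'=(2−3·153/59)/(1069/118)=-682/1069
back: M4=-682/1069
back: M3=153/59−37/118·-682/1069=2986/1069
back: M2=-52/37−8/37·2986/1069=-2148/1069
back: M1=-1−1/4·-2148/1069=-532/1069
M: M0=0, M1=-532/1069, M2=-2148/1069, M3=2986/1069, M4=-682/1069, M5=0
seg 0: a=0, c=M0/2=0, d=(M1−M0)/(6·3)=-266/9621, b=Δ0−h0·(2M0+M1)/6=6143/3207
seg 1: a=5, c=M1/2=-266/1069, d=(M2−M1)/(6·3)=-808/9621, b=Δ1−h1·(2M1+M2)/6=3749/3207
seg 2: a=4, c=M2/2=-1074/1069, d=(M3−M2)/(6·2)=2567/6414, b=Δ2−h2·(2M2+M3)/6=-8311/3207
seg 3: a=-2, c=M3/2=1493/1069, d=(M4−M3)/(6·3)=-1834/9621, b=Δ3−h3·(2M3+M4)/6=-5797/3207
seg 4: a=0, c=M4/2=-341/1069, d=(M5−M4)/(6·2)=341/6414, b=Δ4−h4·(2M4+M5)/6=4571/3207
t_q=7 → seg 2, τ=1; S=4+-8311/3207·τ+-1074/1069·τ²+2567/6414·τ³=1719/2138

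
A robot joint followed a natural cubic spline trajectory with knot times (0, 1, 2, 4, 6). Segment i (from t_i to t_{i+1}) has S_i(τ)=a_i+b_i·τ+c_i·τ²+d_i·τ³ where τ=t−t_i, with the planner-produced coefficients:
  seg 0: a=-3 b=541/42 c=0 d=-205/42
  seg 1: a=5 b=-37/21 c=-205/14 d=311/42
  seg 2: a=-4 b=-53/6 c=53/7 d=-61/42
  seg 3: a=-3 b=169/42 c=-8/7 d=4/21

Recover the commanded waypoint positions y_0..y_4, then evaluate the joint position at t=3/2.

y_0 = S_0(0) = a_0 = -3
y_1 = S_1(0) = a_1 = 5
y_2 = S_2(0) = a_2 = -4
y_3 = S_3(0) = a_3 = -3
y_4 = S_3(2) = 2
t_q=3/2 is in segment 1 (τ=1/2); S_1(τ)=155/112

y_0=-3 y_1=5 y_2=-4 y_3=-3 y_4=2
S(3/2) = 155/112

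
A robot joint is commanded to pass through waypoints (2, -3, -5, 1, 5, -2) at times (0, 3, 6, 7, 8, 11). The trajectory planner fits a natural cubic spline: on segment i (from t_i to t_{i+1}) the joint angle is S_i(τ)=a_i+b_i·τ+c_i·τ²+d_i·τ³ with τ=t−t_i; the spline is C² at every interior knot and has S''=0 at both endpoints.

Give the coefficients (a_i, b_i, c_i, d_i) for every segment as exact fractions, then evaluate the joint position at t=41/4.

  seg 0: a=2 b=-1036/867 c=0 d=-409/7803
  seg 1: a=-3 b=-2263/867 c=-409/867 d=2912/7803
  seg 2: a=-5 b=4019/867 c=2503/867 d=-440/289
  seg 3: a=1 b=5065/867 c=-1457/867 d=-140/867
  seg 4: a=5 b=577/289 c=-1877/867 d=1877/7803
S(41/4) = 23531/18496

Δ: Δ0=-5/3, Δ1=-2/3, Δ2=6, Δ3=4, Δ4=-7/3
row 1: diag=12, rhs=6; c'=1/4, d'=1/2
row 2: denom=8−3·1/4=29/4; d'=(40−3·1/2)/(29/4)=154/29
row 3: denom=4−1·4/29=112/29; d'=(-12−1·154/29)/(112/29)=-251/56
row 4: denom=8−1·29/112=867/112; d'=(-38−1·-251/56)/(867/112)=-3754/867
back: M4=-3754/867
back: M3=-251/56−29/112·-3754/867=-2914/867
back: M2=154/29−4/29·-2914/867=5006/867
back: M1=1/2−1/4·5006/867=-818/867
M: M0=0, M1=-818/867, M2=5006/867, M3=-2914/867, M4=-3754/867, M5=0
seg 0: a=2, c=M0/2=0, d=(M1−M0)/(6·3)=-409/7803, b=Δ0−h0·(2M0+M1)/6=-1036/867
seg 1: a=-3, c=M1/2=-409/867, d=(M2−M1)/(6·3)=2912/7803, b=Δ1−h1·(2M1+M2)/6=-2263/867
seg 2: a=-5, c=M2/2=2503/867, d=(M3−M2)/(6·1)=-440/289, b=Δ2−h2·(2M2+M3)/6=4019/867
seg 3: a=1, c=M3/2=-1457/867, d=(M4−M3)/(6·1)=-140/867, b=Δ3−h3·(2M3+M4)/6=5065/867
seg 4: a=5, c=M4/2=-1877/867, d=(M5−M4)/(6·3)=1877/7803, b=Δ4−h4·(2M4+M5)/6=577/289
t_q=41/4 → seg 4, τ=9/4; S=5+577/289·τ+-1877/867·τ²+1877/7803·τ³=23531/18496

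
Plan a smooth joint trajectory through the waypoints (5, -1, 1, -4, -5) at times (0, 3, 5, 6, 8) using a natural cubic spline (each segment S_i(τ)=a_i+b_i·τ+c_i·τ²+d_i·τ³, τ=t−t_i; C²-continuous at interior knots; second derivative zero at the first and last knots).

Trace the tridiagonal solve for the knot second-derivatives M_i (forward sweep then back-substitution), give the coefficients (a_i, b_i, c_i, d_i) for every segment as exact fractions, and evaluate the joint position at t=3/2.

  seg 0: a=5 b=-605/163 c=0 d=31/163
  seg 1: a=-1 b=232/163 c=279/163 d=-627/652
  seg 2: a=1 b=-533/163 c=-1323/326 d=759/326
  seg 3: a=-4 b=-1435/326 c=477/163 d=-159/326
S(3/2) = 97/1304

Δ: Δ0=-2, Δ1=1, Δ2=-5, Δ3=-1/2
row 1: diag=10, rhs=18; c'=1/5, d'=9/5
row 2: denom=6−2·1/5=28/5; d'=(-36−2·9/5)/(28/5)=-99/14
row 3: denom=6−1·5/28=163/28; d'=(27−1·-99/14)/(163/28)=954/163
back: M3=954/163
back: M2=-99/14−5/28·954/163=-1323/163
back: M1=9/5−1/5·-1323/163=558/163
M: M0=0, M1=558/163, M2=-1323/163, M3=954/163, M4=0
seg 0: a=5, c=M0/2=0, d=(M1−M0)/(6·3)=31/163, b=Δ0−h0·(2M0+M1)/6=-605/163
seg 1: a=-1, c=M1/2=279/163, d=(M2−M1)/(6·2)=-627/652, b=Δ1−h1·(2M1+M2)/6=232/163
seg 2: a=1, c=M2/2=-1323/326, d=(M3−M2)/(6·1)=759/326, b=Δ2−h2·(2M2+M3)/6=-533/163
seg 3: a=-4, c=M3/2=477/163, d=(M4−M3)/(6·2)=-159/326, b=Δ3−h3·(2M3+M4)/6=-1435/326
t_q=3/2 → seg 0, τ=3/2; S=5+-605/163·τ+0·τ²+31/163·τ³=97/1304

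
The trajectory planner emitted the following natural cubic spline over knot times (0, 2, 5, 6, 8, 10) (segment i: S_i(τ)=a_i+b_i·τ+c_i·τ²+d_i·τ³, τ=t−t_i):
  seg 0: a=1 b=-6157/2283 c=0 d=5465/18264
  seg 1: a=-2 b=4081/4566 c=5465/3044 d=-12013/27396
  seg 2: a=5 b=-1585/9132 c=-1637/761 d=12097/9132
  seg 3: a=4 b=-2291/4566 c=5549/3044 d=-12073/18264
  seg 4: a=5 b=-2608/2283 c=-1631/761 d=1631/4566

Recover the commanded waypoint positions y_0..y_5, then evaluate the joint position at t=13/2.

y_0 = S_0(0) = a_0 = 1
y_1 = S_1(0) = a_1 = -2
y_2 = S_2(0) = a_2 = 5
y_3 = S_3(0) = a_3 = 4
y_4 = S_4(0) = a_4 = 5
y_5 = S_4(2) = -3
t_q=13/2 is in segment 3 (τ=1/2); S_3(τ)=200769/48704

y_0=1 y_1=-2 y_2=5 y_3=4 y_4=5 y_5=-3
S(13/2) = 200769/48704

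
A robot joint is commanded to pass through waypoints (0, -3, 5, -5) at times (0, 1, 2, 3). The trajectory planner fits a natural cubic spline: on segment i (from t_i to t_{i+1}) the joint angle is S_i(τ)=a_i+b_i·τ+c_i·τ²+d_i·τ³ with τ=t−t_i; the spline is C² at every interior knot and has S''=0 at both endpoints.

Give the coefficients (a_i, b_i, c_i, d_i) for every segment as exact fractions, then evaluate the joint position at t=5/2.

  seg 0: a=0 b=-107/15 c=0 d=62/15
  seg 1: a=-3 b=79/15 c=62/5 d=-29/3
  seg 2: a=5 b=16/15 c=-83/5 d=83/15
S(5/2) = 83/40

Δ: Δ0=-3, Δ1=8, Δ2=-10
row 1: diag=4, rhs=66; c'=1/4, d'=33/2
row 2: denom=4−1·1/4=15/4; d'=(-108−1·33/2)/(15/4)=-166/5
back: M2=-166/5
back: M1=33/2−1/4·-166/5=124/5
M: M0=0, M1=124/5, M2=-166/5, M3=0
seg 0: a=0, c=M0/2=0, d=(M1−M0)/(6·1)=62/15, b=Δ0−h0·(2M0+M1)/6=-107/15
seg 1: a=-3, c=M1/2=62/5, d=(M2−M1)/(6·1)=-29/3, b=Δ1−h1·(2M1+M2)/6=79/15
seg 2: a=5, c=M2/2=-83/5, d=(M3−M2)/(6·1)=83/15, b=Δ2−h2·(2M2+M3)/6=16/15
t_q=5/2 → seg 2, τ=1/2; S=5+16/15·τ+-83/5·τ²+83/15·τ³=83/40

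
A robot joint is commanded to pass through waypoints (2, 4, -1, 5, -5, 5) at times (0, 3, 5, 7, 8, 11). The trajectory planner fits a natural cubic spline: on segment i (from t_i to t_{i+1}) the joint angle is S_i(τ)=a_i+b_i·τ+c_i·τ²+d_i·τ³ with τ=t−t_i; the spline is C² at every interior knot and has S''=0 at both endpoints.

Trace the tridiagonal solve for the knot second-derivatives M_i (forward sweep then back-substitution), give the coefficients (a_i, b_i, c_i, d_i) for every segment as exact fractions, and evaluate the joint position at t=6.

  seg 0: a=2 b=8395/3252 c=0 d=-6227/29268
  seg 1: a=4 b=-5143/1626 c=-6227/3252 d=2435/2168
  seg 2: a=-1 b=2159/813 c=3922/813 d=-1891/813
  seg 3: a=5 b=-1615/271 c=-7424/813 d=4139/813
  seg 4: a=-5 b=-7276/813 c=4993/813 d=-4993/7317
S(6) = 3377/813

Δ: Δ0=2/3, Δ1=-5/2, Δ2=3, Δ3=-10, Δ4=10/3
row 1: diag=10, rhs=-19; c'=1/5, d'=-19/10
row 2: denom=8−2·1/5=38/5; d'=(33−2·-19/10)/(38/5)=92/19
row 3: denom=6−2·5/19=104/19; d'=(-78−2·92/19)/(104/19)=-833/52
row 4: denom=8−1·19/104=813/104; d'=(80−1·-833/52)/(813/104)=9986/813
back: M4=9986/813
back: M3=-833/52−19/104·9986/813=-14848/813
back: M2=92/19−5/19·-14848/813=7844/813
back: M1=-19/10−1/5·7844/813=-6227/1626
M: M0=0, M1=-6227/1626, M2=7844/813, M3=-14848/813, M4=9986/813, M5=0
seg 0: a=2, c=M0/2=0, d=(M1−M0)/(6·3)=-6227/29268, b=Δ0−h0·(2M0+M1)/6=8395/3252
seg 1: a=4, c=M1/2=-6227/3252, d=(M2−M1)/(6·2)=2435/2168, b=Δ1−h1·(2M1+M2)/6=-5143/1626
seg 2: a=-1, c=M2/2=3922/813, d=(M3−M2)/(6·2)=-1891/813, b=Δ2−h2·(2M2+M3)/6=2159/813
seg 3: a=5, c=M3/2=-7424/813, d=(M4−M3)/(6·1)=4139/813, b=Δ3−h3·(2M3+M4)/6=-1615/271
seg 4: a=-5, c=M4/2=4993/813, d=(M5−M4)/(6·3)=-4993/7317, b=Δ4−h4·(2M4+M5)/6=-7276/813
t_q=6 → seg 2, τ=1; S=-1+2159/813·τ+3922/813·τ²+-1891/813·τ³=3377/813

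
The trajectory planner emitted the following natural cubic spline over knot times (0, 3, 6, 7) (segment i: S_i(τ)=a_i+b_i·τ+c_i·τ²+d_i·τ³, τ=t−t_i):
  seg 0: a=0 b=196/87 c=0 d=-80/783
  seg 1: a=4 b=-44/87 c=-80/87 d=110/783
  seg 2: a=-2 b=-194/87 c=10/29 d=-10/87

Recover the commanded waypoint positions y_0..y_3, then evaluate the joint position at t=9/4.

y_0=0 y_1=4 y_2=-2 y_3=-4
S(9/4) = 453/116

y_0 = S_0(0) = a_0 = 0
y_1 = S_1(0) = a_1 = 4
y_2 = S_2(0) = a_2 = -2
y_3 = S_2(1) = -4
t_q=9/4 is in segment 0 (τ=9/4); S_0(τ)=453/116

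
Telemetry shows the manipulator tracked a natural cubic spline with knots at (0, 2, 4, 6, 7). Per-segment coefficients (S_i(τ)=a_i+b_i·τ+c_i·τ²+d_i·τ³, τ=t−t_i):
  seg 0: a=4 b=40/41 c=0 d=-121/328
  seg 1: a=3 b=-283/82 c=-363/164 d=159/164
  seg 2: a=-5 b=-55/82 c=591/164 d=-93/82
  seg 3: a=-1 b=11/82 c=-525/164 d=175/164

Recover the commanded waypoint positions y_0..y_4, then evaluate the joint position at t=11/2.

y_0 = S_0(0) = a_0 = 4
y_1 = S_1(0) = a_1 = 3
y_2 = S_2(0) = a_2 = -5
y_3 = S_3(0) = a_3 = -1
y_4 = S_3(1) = -3
t_q=11/2 is in segment 2 (τ=3/2); S_2(τ)=-283/164

y_0=4 y_1=3 y_2=-5 y_3=-1 y_4=-3
S(11/2) = -283/164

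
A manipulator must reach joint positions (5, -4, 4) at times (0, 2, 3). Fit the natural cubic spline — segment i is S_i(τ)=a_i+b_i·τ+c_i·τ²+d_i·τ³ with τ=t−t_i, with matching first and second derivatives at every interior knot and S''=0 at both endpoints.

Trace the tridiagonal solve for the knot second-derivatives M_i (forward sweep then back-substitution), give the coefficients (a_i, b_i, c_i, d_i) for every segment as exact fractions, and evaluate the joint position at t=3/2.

  seg 0: a=5 b=-26/3 c=0 d=25/24
  seg 1: a=-4 b=23/6 c=25/4 d=-25/12
S(3/2) = -287/64

Δ: Δ0=-9/2, Δ1=8
row 1: diag=6, rhs=75; c'=1/6, d'=25/2
back: M1=25/2
M: M0=0, M1=25/2, M2=0
seg 0: a=5, c=M0/2=0, d=(M1−M0)/(6·2)=25/24, b=Δ0−h0·(2M0+M1)/6=-26/3
seg 1: a=-4, c=M1/2=25/4, d=(M2−M1)/(6·1)=-25/12, b=Δ1−h1·(2M1+M2)/6=23/6
t_q=3/2 → seg 0, τ=3/2; S=5+-26/3·τ+0·τ²+25/24·τ³=-287/64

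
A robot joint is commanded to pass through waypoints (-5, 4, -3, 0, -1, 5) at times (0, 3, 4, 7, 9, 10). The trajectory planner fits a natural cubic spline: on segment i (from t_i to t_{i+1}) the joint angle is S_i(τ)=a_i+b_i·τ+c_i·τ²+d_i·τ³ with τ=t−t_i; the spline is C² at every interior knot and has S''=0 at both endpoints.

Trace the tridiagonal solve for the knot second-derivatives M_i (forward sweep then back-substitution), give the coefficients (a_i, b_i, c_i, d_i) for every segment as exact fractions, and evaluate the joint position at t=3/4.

Δ: Δ0=3, Δ1=-7, Δ2=1, Δ3=-1/2, Δ4=6
row 1: diag=8, rhs=-60; c'=1/8, d'=-15/2
row 2: denom=8−1·1/8=63/8; d'=(48−1·-15/2)/(63/8)=148/21
row 3: denom=10−3·8/21=62/7; d'=(-9−3·148/21)/(62/7)=-211/62
row 4: denom=6−2·7/31=172/31; d'=(39−2·-211/62)/(172/31)=355/43
back: M4=355/43
back: M3=-211/62−7/31·355/43=-453/86
back: M2=148/21−8/21·-453/86=1168/129
back: M1=-15/2−1/8·1168/129=-2227/258
M: M0=0, M1=-2227/258, M2=1168/129, M3=-453/86, M4=355/43, M5=0
seg 0: a=-5, c=M0/2=0, d=(M1−M0)/(6·3)=-2227/4644, b=Δ0−h0·(2M0+M1)/6=3775/516
seg 1: a=4, c=M1/2=-2227/516, d=(M2−M1)/(6·1)=507/172, b=Δ1−h1·(2M1+M2)/6=-1453/258
seg 2: a=-3, c=M2/2=584/129, d=(M3−M2)/(6·3)=-3695/4644, b=Δ2−h2·(2M2+M3)/6=-2797/516
seg 3: a=0, c=M3/2=-453/172, d=(M4−M3)/(6·2)=1163/1032, b=Δ3−h3·(2M3+M4)/6=67/258
seg 4: a=-1, c=M4/2=355/86, d=(M5−M4)/(6·1)=-355/258, b=Δ4−h4·(2M4+M5)/6=419/129
t_q=3/4 → seg 0, τ=3/4; S=-5+3775/516·τ+0·τ²+-2227/4644·τ³=3133/11008

  seg 0: a=-5 b=3775/516 c=0 d=-2227/4644
  seg 1: a=4 b=-1453/258 c=-2227/516 d=507/172
  seg 2: a=-3 b=-2797/516 c=584/129 d=-3695/4644
  seg 3: a=0 b=67/258 c=-453/172 d=1163/1032
  seg 4: a=-1 b=419/129 c=355/86 d=-355/258
S(3/4) = 3133/11008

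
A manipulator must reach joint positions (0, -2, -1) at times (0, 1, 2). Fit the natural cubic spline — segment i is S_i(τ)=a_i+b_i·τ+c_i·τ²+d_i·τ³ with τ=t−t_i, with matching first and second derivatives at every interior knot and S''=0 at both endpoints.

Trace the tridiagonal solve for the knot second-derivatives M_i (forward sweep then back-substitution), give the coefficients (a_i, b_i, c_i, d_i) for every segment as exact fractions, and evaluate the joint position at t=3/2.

Δ: Δ0=-2, Δ1=1
row 1: diag=4, rhs=18; c'=1/4, d'=9/2
back: M1=9/2
M: M0=0, M1=9/2, M2=0
seg 0: a=0, c=M0/2=0, d=(M1−M0)/(6·1)=3/4, b=Δ0−h0·(2M0+M1)/6=-11/4
seg 1: a=-2, c=M1/2=9/4, d=(M2−M1)/(6·1)=-3/4, b=Δ1−h1·(2M1+M2)/6=-1/2
t_q=3/2 → seg 1, τ=1/2; S=-2+-1/2·τ+9/4·τ²+-3/4·τ³=-57/32

  seg 0: a=0 b=-11/4 c=0 d=3/4
  seg 1: a=-2 b=-1/2 c=9/4 d=-3/4
S(3/2) = -57/32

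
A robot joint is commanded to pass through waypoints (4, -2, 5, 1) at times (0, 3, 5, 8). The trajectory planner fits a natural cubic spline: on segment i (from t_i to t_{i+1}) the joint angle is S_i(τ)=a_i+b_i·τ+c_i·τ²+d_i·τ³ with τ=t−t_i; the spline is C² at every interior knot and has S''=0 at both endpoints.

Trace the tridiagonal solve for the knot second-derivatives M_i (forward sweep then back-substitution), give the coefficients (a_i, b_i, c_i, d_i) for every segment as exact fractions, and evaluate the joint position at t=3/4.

  seg 0: a=4 b=-193/48 c=0 d=97/432
  seg 1: a=-2 b=49/24 c=97/48 d=-31/48
  seg 2: a=5 b=19/8 c=-89/48 d=89/432
S(3/4) = 1105/1024

Δ: Δ0=-2, Δ1=7/2, Δ2=-4/3
row 1: diag=10, rhs=33; c'=1/5, d'=33/10
row 2: denom=10−2·1/5=48/5; d'=(-29−2·33/10)/(48/5)=-89/24
back: M2=-89/24
back: M1=33/10−1/5·-89/24=97/24
M: M0=0, M1=97/24, M2=-89/24, M3=0
seg 0: a=4, c=M0/2=0, d=(M1−M0)/(6·3)=97/432, b=Δ0−h0·(2M0+M1)/6=-193/48
seg 1: a=-2, c=M1/2=97/48, d=(M2−M1)/(6·2)=-31/48, b=Δ1−h1·(2M1+M2)/6=49/24
seg 2: a=5, c=M2/2=-89/48, d=(M3−M2)/(6·3)=89/432, b=Δ2−h2·(2M2+M3)/6=19/8
t_q=3/4 → seg 0, τ=3/4; S=4+-193/48·τ+0·τ²+97/432·τ³=1105/1024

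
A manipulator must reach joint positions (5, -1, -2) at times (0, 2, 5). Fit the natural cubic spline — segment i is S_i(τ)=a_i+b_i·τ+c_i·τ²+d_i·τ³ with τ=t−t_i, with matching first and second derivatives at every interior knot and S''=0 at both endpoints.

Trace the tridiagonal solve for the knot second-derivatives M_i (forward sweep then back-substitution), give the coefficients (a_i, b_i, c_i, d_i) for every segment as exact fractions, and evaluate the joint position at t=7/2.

Δ: Δ0=-3, Δ1=-1/3
row 1: diag=10, rhs=16; c'=3/10, d'=8/5
back: M1=8/5
M: M0=0, M1=8/5, M2=0
seg 0: a=5, c=M0/2=0, d=(M1−M0)/(6·2)=2/15, b=Δ0−h0·(2M0+M1)/6=-53/15
seg 1: a=-1, c=M1/2=4/5, d=(M2−M1)/(6·3)=-4/45, b=Δ1−h1·(2M1+M2)/6=-29/15
t_q=7/2 → seg 1, τ=3/2; S=-1+-29/15·τ+4/5·τ²+-4/45·τ³=-12/5

  seg 0: a=5 b=-53/15 c=0 d=2/15
  seg 1: a=-1 b=-29/15 c=4/5 d=-4/45
S(7/2) = -12/5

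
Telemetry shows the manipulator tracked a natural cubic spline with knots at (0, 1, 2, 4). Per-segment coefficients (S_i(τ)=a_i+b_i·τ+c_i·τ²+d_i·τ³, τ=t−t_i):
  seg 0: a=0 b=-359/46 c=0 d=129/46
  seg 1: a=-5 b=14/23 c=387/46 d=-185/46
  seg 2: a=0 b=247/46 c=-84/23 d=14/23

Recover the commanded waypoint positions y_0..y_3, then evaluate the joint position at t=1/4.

y_0 = S_0(0) = a_0 = 0
y_1 = S_1(0) = a_1 = -5
y_2 = S_2(0) = a_2 = 0
y_3 = S_2(2) = 1
t_q=1/4 is in segment 0 (τ=1/4); S_0(τ)=-5615/2944

y_0=0 y_1=-5 y_2=0 y_3=1
S(1/4) = -5615/2944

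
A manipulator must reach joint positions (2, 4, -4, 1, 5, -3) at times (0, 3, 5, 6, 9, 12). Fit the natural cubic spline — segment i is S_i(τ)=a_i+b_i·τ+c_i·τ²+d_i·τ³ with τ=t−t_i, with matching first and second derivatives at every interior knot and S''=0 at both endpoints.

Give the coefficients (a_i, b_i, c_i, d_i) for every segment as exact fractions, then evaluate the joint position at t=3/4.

  seg 0: a=2 b=2533/792 c=0 d=-2005/7128
  seg 1: a=4 b=-1741/396 c=-2005/792 d=1081/792
  seg 2: a=-4 b=245/132 c=4481/792 d=-181/72
  seg 3: a=1 b=4459/792 c=-373/198 d=1073/7128
  seg 4: a=5 b=-637/396 c=-419/792 d=419/7128
S(3/4) = 24105/5632

Δ: Δ0=2/3, Δ1=-4, Δ2=5, Δ3=4/3, Δ4=-8/3
row 1: diag=10, rhs=-28; c'=1/5, d'=-14/5
row 2: denom=6−2·1/5=28/5; d'=(54−2·-14/5)/(28/5)=149/14
row 3: denom=8−1·5/28=219/28; d'=(-22−1·149/14)/(219/28)=-914/219
row 4: denom=12−3·28/73=792/73; d'=(-24−3·-914/219)/(792/73)=-419/396
back: M4=-419/396
back: M3=-914/219−28/73·-419/396=-373/99
back: M2=149/14−5/28·-373/99=4481/396
back: M1=-14/5−1/5·4481/396=-2005/396
M: M0=0, M1=-2005/396, M2=4481/396, M3=-373/99, M4=-419/396, M5=0
seg 0: a=2, c=M0/2=0, d=(M1−M0)/(6·3)=-2005/7128, b=Δ0−h0·(2M0+M1)/6=2533/792
seg 1: a=4, c=M1/2=-2005/792, d=(M2−M1)/(6·2)=1081/792, b=Δ1−h1·(2M1+M2)/6=-1741/396
seg 2: a=-4, c=M2/2=4481/792, d=(M3−M2)/(6·1)=-181/72, b=Δ2−h2·(2M2+M3)/6=245/132
seg 3: a=1, c=M3/2=-373/198, d=(M4−M3)/(6·3)=1073/7128, b=Δ3−h3·(2M3+M4)/6=4459/792
seg 4: a=5, c=M4/2=-419/792, d=(M5−M4)/(6·3)=419/7128, b=Δ4−h4·(2M4+M5)/6=-637/396
t_q=3/4 → seg 0, τ=3/4; S=2+2533/792·τ+0·τ²+-2005/7128·τ³=24105/5632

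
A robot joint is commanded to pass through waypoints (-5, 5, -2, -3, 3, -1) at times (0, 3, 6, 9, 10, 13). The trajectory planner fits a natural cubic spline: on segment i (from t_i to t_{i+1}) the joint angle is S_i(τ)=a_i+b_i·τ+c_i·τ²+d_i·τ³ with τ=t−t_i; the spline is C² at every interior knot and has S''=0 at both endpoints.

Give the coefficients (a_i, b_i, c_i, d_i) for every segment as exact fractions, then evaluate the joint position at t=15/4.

  seg 0: a=-5 b=1358/283 c=0 d=-1244/7641
  seg 1: a=5 b=114/283 c=-1244/849 d=1409/7641
  seg 2: a=-2 b=-965/283 c=55/283 d=2117/7641
  seg 3: a=-3 b=1482/283 c=2282/849 d=-1634/849
  seg 4: a=3 b=4108/849 c=-2620/849 d=2620/7641
S(15/4) = 82513/18112

Δ: Δ0=10/3, Δ1=-7/3, Δ2=-1/3, Δ3=6, Δ4=-4/3
row 1: diag=12, rhs=-34; c'=1/4, d'=-17/6
row 2: denom=12−3·1/4=45/4; d'=(12−3·-17/6)/(45/4)=82/45
row 3: denom=8−3·4/15=36/5; d'=(38−3·82/45)/(36/5)=122/27
row 4: denom=8−1·5/36=283/36; d'=(-44−1·122/27)/(283/36)=-5240/849
back: M4=-5240/849
back: M3=122/27−5/36·-5240/849=4564/849
back: M2=82/45−4/15·4564/849=110/283
back: M1=-17/6−1/4·110/283=-2488/849
M: M0=0, M1=-2488/849, M2=110/283, M3=4564/849, M4=-5240/849, M5=0
seg 0: a=-5, c=M0/2=0, d=(M1−M0)/(6·3)=-1244/7641, b=Δ0−h0·(2M0+M1)/6=1358/283
seg 1: a=5, c=M1/2=-1244/849, d=(M2−M1)/(6·3)=1409/7641, b=Δ1−h1·(2M1+M2)/6=114/283
seg 2: a=-2, c=M2/2=55/283, d=(M3−M2)/(6·3)=2117/7641, b=Δ2−h2·(2M2+M3)/6=-965/283
seg 3: a=-3, c=M3/2=2282/849, d=(M4−M3)/(6·1)=-1634/849, b=Δ3−h3·(2M3+M4)/6=1482/283
seg 4: a=3, c=M4/2=-2620/849, d=(M5−M4)/(6·3)=2620/7641, b=Δ4−h4·(2M4+M5)/6=4108/849
t_q=15/4 → seg 1, τ=3/4; S=5+114/283·τ+-1244/849·τ²+1409/7641·τ³=82513/18112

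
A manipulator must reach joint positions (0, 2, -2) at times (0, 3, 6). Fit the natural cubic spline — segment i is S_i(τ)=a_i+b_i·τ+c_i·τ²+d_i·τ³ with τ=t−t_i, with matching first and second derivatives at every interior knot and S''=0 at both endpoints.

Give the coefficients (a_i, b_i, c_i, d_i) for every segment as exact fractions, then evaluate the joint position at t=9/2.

  seg 0: a=0 b=7/6 c=0 d=-1/18
  seg 1: a=2 b=-1/3 c=-1/2 d=1/18
S(9/2) = 9/16

Δ: Δ0=2/3, Δ1=-4/3
row 1: diag=12, rhs=-12; c'=1/4, d'=-1
back: M1=-1
M: M0=0, M1=-1, M2=0
seg 0: a=0, c=M0/2=0, d=(M1−M0)/(6·3)=-1/18, b=Δ0−h0·(2M0+M1)/6=7/6
seg 1: a=2, c=M1/2=-1/2, d=(M2−M1)/(6·3)=1/18, b=Δ1−h1·(2M1+M2)/6=-1/3
t_q=9/2 → seg 1, τ=3/2; S=2+-1/3·τ+-1/2·τ²+1/18·τ³=9/16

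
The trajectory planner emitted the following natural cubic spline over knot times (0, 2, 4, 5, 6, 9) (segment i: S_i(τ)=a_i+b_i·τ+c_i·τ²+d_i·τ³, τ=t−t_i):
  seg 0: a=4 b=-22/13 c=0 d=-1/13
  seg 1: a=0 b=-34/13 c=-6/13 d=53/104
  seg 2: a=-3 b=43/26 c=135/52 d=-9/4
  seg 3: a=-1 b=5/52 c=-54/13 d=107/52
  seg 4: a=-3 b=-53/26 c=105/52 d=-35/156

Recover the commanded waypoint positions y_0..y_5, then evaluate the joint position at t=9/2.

y_0 = S_0(0) = a_0 = 4
y_1 = S_1(0) = a_1 = 0
y_2 = S_2(0) = a_2 = -3
y_3 = S_3(0) = a_3 = -1
y_4 = S_4(0) = a_4 = -3
y_5 = S_4(3) = 3
t_q=9/2 is in segment 2 (τ=1/2); S_2(τ)=-751/416

y_0=4 y_1=0 y_2=-3 y_3=-1 y_4=-3 y_5=3
S(9/2) = -751/416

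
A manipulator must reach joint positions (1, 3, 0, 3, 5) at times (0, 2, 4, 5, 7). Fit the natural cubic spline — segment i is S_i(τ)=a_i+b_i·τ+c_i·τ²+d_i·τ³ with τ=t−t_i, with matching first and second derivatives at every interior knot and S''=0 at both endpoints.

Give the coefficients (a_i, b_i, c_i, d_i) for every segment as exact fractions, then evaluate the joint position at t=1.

  seg 0: a=1 b=547/256 c=0 d=-291/1024
  seg 1: a=3 b=-163/128 c=-873/512 d=815/1024
  seg 2: a=0 b=373/256 c=393/128 d=-391/256
  seg 3: a=3 b=193/64 c=-387/256 d=129/512
S(1) = 2921/1024

Δ: Δ0=1, Δ1=-3/2, Δ2=3, Δ3=1
row 1: diag=8, rhs=-15; c'=1/4, d'=-15/8
row 2: denom=6−2·1/4=11/2; d'=(27−2·-15/8)/(11/2)=123/22
row 3: denom=6−1·2/11=64/11; d'=(-12−1·123/22)/(64/11)=-387/128
back: M3=-387/128
back: M2=123/22−2/11·-387/128=393/64
back: M1=-15/8−1/4·393/64=-873/256
M: M0=0, M1=-873/256, M2=393/64, M3=-387/128, M4=0
seg 0: a=1, c=M0/2=0, d=(M1−M0)/(6·2)=-291/1024, b=Δ0−h0·(2M0+M1)/6=547/256
seg 1: a=3, c=M1/2=-873/512, d=(M2−M1)/(6·2)=815/1024, b=Δ1−h1·(2M1+M2)/6=-163/128
seg 2: a=0, c=M2/2=393/128, d=(M3−M2)/(6·1)=-391/256, b=Δ2−h2·(2M2+M3)/6=373/256
seg 3: a=3, c=M3/2=-387/256, d=(M4−M3)/(6·2)=129/512, b=Δ3−h3·(2M3+M4)/6=193/64
t_q=1 → seg 0, τ=1; S=1+547/256·τ+0·τ²+-291/1024·τ³=2921/1024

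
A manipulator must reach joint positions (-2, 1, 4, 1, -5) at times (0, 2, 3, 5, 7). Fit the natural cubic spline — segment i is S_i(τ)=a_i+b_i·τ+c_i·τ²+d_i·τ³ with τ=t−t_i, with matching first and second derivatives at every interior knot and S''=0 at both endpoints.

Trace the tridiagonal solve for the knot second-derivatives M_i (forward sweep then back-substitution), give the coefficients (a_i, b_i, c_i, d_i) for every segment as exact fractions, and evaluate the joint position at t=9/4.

  seg 0: a=-2 b=93/128 c=0 d=99/512
  seg 1: a=1 b=195/64 c=297/256 d=-309/256
  seg 2: a=4 b=447/256 c=-315/128 d=429/1024
  seg 3: a=1 b=-393/128 c=27/512 d=-9/1024
S(9/4) = 29743/16384

Δ: Δ0=3/2, Δ1=3, Δ2=-3/2, Δ3=-3
row 1: diag=6, rhs=9; c'=1/6, d'=3/2
row 2: denom=6−1·1/6=35/6; d'=(-27−1·3/2)/(35/6)=-171/35
row 3: denom=8−2·12/35=256/35; d'=(-9−2·-171/35)/(256/35)=27/256
back: M3=27/256
back: M2=-171/35−12/35·27/256=-315/64
back: M1=3/2−1/6·-315/64=297/128
M: M0=0, M1=297/128, M2=-315/64, M3=27/256, M4=0
seg 0: a=-2, c=M0/2=0, d=(M1−M0)/(6·2)=99/512, b=Δ0−h0·(2M0+M1)/6=93/128
seg 1: a=1, c=M1/2=297/256, d=(M2−M1)/(6·1)=-309/256, b=Δ1−h1·(2M1+M2)/6=195/64
seg 2: a=4, c=M2/2=-315/128, d=(M3−M2)/(6·2)=429/1024, b=Δ2−h2·(2M2+M3)/6=447/256
seg 3: a=1, c=M3/2=27/512, d=(M4−M3)/(6·2)=-9/1024, b=Δ3−h3·(2M3+M4)/6=-393/128
t_q=9/4 → seg 1, τ=1/4; S=1+195/64·τ+297/256·τ²+-309/256·τ³=29743/16384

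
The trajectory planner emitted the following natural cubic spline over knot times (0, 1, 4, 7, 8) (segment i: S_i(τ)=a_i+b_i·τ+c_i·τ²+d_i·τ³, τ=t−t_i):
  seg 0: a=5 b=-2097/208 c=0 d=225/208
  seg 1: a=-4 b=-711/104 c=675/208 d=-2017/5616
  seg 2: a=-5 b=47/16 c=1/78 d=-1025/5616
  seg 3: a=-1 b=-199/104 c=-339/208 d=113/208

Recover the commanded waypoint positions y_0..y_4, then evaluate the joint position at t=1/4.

y_0 = S_0(0) = a_0 = 5
y_1 = S_1(0) = a_1 = -4
y_2 = S_2(0) = a_2 = -5
y_3 = S_3(0) = a_3 = -1
y_4 = S_3(1) = -4
t_q=1/4 is in segment 0 (τ=1/4); S_0(τ)=33233/13312

y_0=5 y_1=-4 y_2=-5 y_3=-1 y_4=-4
S(1/4) = 33233/13312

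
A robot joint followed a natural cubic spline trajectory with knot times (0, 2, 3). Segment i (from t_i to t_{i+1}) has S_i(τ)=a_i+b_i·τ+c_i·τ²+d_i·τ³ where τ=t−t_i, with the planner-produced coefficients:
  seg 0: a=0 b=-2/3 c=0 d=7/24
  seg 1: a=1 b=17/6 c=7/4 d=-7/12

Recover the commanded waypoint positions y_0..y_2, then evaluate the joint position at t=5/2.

y_0=0 y_1=1 y_2=5
S(5/2) = 89/32

y_0 = S_0(0) = a_0 = 0
y_1 = S_1(0) = a_1 = 1
y_2 = S_1(1) = 5
t_q=5/2 is in segment 1 (τ=1/2); S_1(τ)=89/32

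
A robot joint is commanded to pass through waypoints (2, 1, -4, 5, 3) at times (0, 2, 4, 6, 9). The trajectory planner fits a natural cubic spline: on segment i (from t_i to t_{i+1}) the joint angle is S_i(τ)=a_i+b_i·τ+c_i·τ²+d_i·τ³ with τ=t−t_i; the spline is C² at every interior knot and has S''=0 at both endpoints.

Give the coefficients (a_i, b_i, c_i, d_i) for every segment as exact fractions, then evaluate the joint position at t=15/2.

  seg 0: a=2 b=128/213 c=0 d=-469/1704
  seg 1: a=1 b=-1151/426 c=-469/284 d=1493/1704
  seg 2: a=-4 b=257/213 c=256/71 d=-1669/1704
  seg 3: a=5 b=1651/426 c=-645/284 d=215/852
S(15/2) = 14893/2272

Δ: Δ0=-1/2, Δ1=-5/2, Δ2=9/2, Δ3=-2/3
row 1: diag=8, rhs=-12; c'=1/4, d'=-3/2
row 2: denom=8−2·1/4=15/2; d'=(42−2·-3/2)/(15/2)=6
row 3: denom=10−2·4/15=142/15; d'=(-31−2·6)/(142/15)=-645/142
back: M3=-645/142
back: M2=6−4/15·-645/142=512/71
back: M1=-3/2−1/4·512/71=-469/142
M: M0=0, M1=-469/142, M2=512/71, M3=-645/142, M4=0
seg 0: a=2, c=M0/2=0, d=(M1−M0)/(6·2)=-469/1704, b=Δ0−h0·(2M0+M1)/6=128/213
seg 1: a=1, c=M1/2=-469/284, d=(M2−M1)/(6·2)=1493/1704, b=Δ1−h1·(2M1+M2)/6=-1151/426
seg 2: a=-4, c=M2/2=256/71, d=(M3−M2)/(6·2)=-1669/1704, b=Δ2−h2·(2M2+M3)/6=257/213
seg 3: a=5, c=M3/2=-645/284, d=(M4−M3)/(6·3)=215/852, b=Δ3−h3·(2M3+M4)/6=1651/426
t_q=15/2 → seg 3, τ=3/2; S=5+1651/426·τ+-645/284·τ²+215/852·τ³=14893/2272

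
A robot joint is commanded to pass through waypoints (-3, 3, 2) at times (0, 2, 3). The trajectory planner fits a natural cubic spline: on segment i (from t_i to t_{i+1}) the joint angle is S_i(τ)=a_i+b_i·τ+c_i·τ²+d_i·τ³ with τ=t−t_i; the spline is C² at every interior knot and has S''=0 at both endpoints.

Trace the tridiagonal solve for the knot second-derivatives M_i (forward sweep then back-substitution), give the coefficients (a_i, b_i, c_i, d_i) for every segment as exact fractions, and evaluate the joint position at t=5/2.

  seg 0: a=-3 b=13/3 c=0 d=-1/3
  seg 1: a=3 b=1/3 c=-2 d=2/3
S(5/2) = 11/4

Δ: Δ0=3, Δ1=-1
row 1: diag=6, rhs=-24; c'=1/6, d'=-4
back: M1=-4
M: M0=0, M1=-4, M2=0
seg 0: a=-3, c=M0/2=0, d=(M1−M0)/(6·2)=-1/3, b=Δ0−h0·(2M0+M1)/6=13/3
seg 1: a=3, c=M1/2=-2, d=(M2−M1)/(6·1)=2/3, b=Δ1−h1·(2M1+M2)/6=1/3
t_q=5/2 → seg 1, τ=1/2; S=3+1/3·τ+-2·τ²+2/3·τ³=11/4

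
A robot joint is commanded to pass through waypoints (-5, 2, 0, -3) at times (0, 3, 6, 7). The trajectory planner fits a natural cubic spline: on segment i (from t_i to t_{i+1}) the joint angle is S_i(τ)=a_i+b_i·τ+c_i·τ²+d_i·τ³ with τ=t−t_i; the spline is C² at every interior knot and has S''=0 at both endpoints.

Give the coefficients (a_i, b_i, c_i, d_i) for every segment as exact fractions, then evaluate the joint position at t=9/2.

  seg 0: a=-5 b=254/87 c=0 d=-17/261
  seg 1: a=2 b=101/87 c=-17/29 d=-2/261
  seg 2: a=0 b=-223/87 c=-19/29 d=19/87
S(9/2) = 139/58

Δ: Δ0=7/3, Δ1=-2/3, Δ2=-3
row 1: diag=12, rhs=-18; c'=1/4, d'=-3/2
row 2: denom=8−3·1/4=29/4; d'=(-14−3·-3/2)/(29/4)=-38/29
back: M2=-38/29
back: M1=-3/2−1/4·-38/29=-34/29
M: M0=0, M1=-34/29, M2=-38/29, M3=0
seg 0: a=-5, c=M0/2=0, d=(M1−M0)/(6·3)=-17/261, b=Δ0−h0·(2M0+M1)/6=254/87
seg 1: a=2, c=M1/2=-17/29, d=(M2−M1)/(6·3)=-2/261, b=Δ1−h1·(2M1+M2)/6=101/87
seg 2: a=0, c=M2/2=-19/29, d=(M3−M2)/(6·1)=19/87, b=Δ2−h2·(2M2+M3)/6=-223/87
t_q=9/2 → seg 1, τ=3/2; S=2+101/87·τ+-17/29·τ²+-2/261·τ³=139/58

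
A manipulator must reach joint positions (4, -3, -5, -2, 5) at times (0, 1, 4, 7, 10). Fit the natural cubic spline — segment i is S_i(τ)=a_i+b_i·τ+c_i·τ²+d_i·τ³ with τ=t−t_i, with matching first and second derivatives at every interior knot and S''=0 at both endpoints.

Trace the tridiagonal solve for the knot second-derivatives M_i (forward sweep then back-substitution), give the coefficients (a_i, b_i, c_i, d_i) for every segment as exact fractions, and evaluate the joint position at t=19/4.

Δ: Δ0=-7, Δ1=-2/3, Δ2=1, Δ3=7/3
row 1: diag=8, rhs=38; c'=3/8, d'=19/4
row 2: denom=12−3·3/8=87/8; d'=(10−3·19/4)/(87/8)=-34/87
row 3: denom=12−3·8/29=324/29; d'=(8−3·-34/87)/(324/29)=133/162
back: M3=133/162
back: M2=-34/87−8/29·133/162=-50/81
back: M1=19/4−3/8·-50/81=269/54
M: M0=0, M1=269/54, M2=-50/81, M3=133/162, M4=0
seg 0: a=4, c=M0/2=0, d=(M1−M0)/(6·1)=269/324, b=Δ0−h0·(2M0+M1)/6=-2537/324
seg 1: a=-3, c=M1/2=269/108, d=(M2−M1)/(6·3)=-907/2916, b=Δ1−h1·(2M1+M2)/6=-865/162
seg 2: a=-5, c=M2/2=-25/81, d=(M3−M2)/(6·3)=233/2916, b=Δ2−h2·(2M2+M3)/6=391/324
seg 3: a=-2, c=M3/2=133/324, d=(M4−M3)/(6·3)=-133/2916, b=Δ3−h3·(2M3+M4)/6=245/162
t_q=19/4 → seg 2, τ=3/4; S=-5+391/324·τ+-25/81·τ²+233/2916·τ³=-9757/2304

  seg 0: a=4 b=-2537/324 c=0 d=269/324
  seg 1: a=-3 b=-865/162 c=269/108 d=-907/2916
  seg 2: a=-5 b=391/324 c=-25/81 d=233/2916
  seg 3: a=-2 b=245/162 c=133/324 d=-133/2916
S(19/4) = -9757/2304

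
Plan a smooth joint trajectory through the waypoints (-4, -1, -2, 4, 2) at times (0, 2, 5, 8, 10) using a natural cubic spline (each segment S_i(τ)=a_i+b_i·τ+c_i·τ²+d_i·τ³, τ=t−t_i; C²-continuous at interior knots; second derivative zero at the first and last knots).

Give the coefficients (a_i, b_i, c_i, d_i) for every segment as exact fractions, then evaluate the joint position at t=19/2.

  seg 0: a=-4 b=2131/1020 c=0 d=-601/4080
  seg 1: a=-1 b=82/255 c=-601/680 d=4073/18360
  seg 2: a=-2 b=121/120 c=227/204 d=-4787/18360
  seg 3: a=4 b=329/510 c=-839/680 d=839/4080
S(19/2) = 6279/2176

Δ: Δ0=3/2, Δ1=-1/3, Δ2=2, Δ3=-1
row 1: diag=10, rhs=-11; c'=3/10, d'=-11/10
row 2: denom=12−3·3/10=111/10; d'=(14−3·-11/10)/(111/10)=173/111
row 3: denom=10−3·10/37=340/37; d'=(-18−3·173/111)/(340/37)=-839/340
back: M3=-839/340
back: M2=173/111−10/37·-839/340=227/102
back: M1=-11/10−3/10·227/102=-601/340
M: M0=0, M1=-601/340, M2=227/102, M3=-839/340, M4=0
seg 0: a=-4, c=M0/2=0, d=(M1−M0)/(6·2)=-601/4080, b=Δ0−h0·(2M0+M1)/6=2131/1020
seg 1: a=-1, c=M1/2=-601/680, d=(M2−M1)/(6·3)=4073/18360, b=Δ1−h1·(2M1+M2)/6=82/255
seg 2: a=-2, c=M2/2=227/204, d=(M3−M2)/(6·3)=-4787/18360, b=Δ2−h2·(2M2+M3)/6=121/120
seg 3: a=4, c=M3/2=-839/680, d=(M4−M3)/(6·2)=839/4080, b=Δ3−h3·(2M3+M4)/6=329/510
t_q=19/2 → seg 3, τ=3/2; S=4+329/510·τ+-839/680·τ²+839/4080·τ³=6279/2176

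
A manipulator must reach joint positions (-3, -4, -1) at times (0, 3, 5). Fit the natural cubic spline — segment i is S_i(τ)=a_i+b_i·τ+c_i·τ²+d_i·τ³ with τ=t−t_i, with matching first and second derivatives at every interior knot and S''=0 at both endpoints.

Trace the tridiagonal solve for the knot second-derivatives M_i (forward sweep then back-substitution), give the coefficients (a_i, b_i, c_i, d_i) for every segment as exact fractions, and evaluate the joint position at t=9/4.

  seg 0: a=-3 b=-53/60 c=0 d=11/180
  seg 1: a=-4 b=23/30 c=11/20 d=-11/120
S(9/4) = -5493/1280

Δ: Δ0=-1/3, Δ1=3/2
row 1: diag=10, rhs=11; c'=1/5, d'=11/10
back: M1=11/10
M: M0=0, M1=11/10, M2=0
seg 0: a=-3, c=M0/2=0, d=(M1−M0)/(6·3)=11/180, b=Δ0−h0·(2M0+M1)/6=-53/60
seg 1: a=-4, c=M1/2=11/20, d=(M2−M1)/(6·2)=-11/120, b=Δ1−h1·(2M1+M2)/6=23/30
t_q=9/4 → seg 0, τ=9/4; S=-3+-53/60·τ+0·τ²+11/180·τ³=-5493/1280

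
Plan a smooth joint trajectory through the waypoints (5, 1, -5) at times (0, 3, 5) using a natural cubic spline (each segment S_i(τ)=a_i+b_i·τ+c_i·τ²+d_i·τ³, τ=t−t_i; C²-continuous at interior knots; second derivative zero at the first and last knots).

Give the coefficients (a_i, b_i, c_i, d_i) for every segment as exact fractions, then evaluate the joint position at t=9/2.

  seg 0: a=5 b=-5/6 c=0 d=-1/18
  seg 1: a=1 b=-7/3 c=-1/2 d=1/12
S(9/2) = -107/32

Δ: Δ0=-4/3, Δ1=-3
row 1: diag=10, rhs=-10; c'=1/5, d'=-1
back: M1=-1
M: M0=0, M1=-1, M2=0
seg 0: a=5, c=M0/2=0, d=(M1−M0)/(6·3)=-1/18, b=Δ0−h0·(2M0+M1)/6=-5/6
seg 1: a=1, c=M1/2=-1/2, d=(M2−M1)/(6·2)=1/12, b=Δ1−h1·(2M1+M2)/6=-7/3
t_q=9/2 → seg 1, τ=3/2; S=1+-7/3·τ+-1/2·τ²+1/12·τ³=-107/32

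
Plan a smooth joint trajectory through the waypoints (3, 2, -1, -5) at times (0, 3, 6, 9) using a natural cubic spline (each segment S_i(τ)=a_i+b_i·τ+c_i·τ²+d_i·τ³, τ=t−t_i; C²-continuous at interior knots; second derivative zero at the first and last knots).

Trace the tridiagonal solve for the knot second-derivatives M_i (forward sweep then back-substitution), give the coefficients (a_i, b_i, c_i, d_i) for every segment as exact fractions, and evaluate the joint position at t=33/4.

  seg 0: a=3 b=-8/45 c=0 d=-7/405
  seg 1: a=2 b=-29/45 c=-7/45 d=1/81
  seg 2: a=-1 b=-56/45 c=-2/45 d=2/405
S(33/4) = -127/32

Δ: Δ0=-1/3, Δ1=-1, Δ2=-4/3
row 1: diag=12, rhs=-4; c'=1/4, d'=-1/3
row 2: denom=12−3·1/4=45/4; d'=(-2−3·-1/3)/(45/4)=-4/45
back: M2=-4/45
back: M1=-1/3−1/4·-4/45=-14/45
M: M0=0, M1=-14/45, M2=-4/45, M3=0
seg 0: a=3, c=M0/2=0, d=(M1−M0)/(6·3)=-7/405, b=Δ0−h0·(2M0+M1)/6=-8/45
seg 1: a=2, c=M1/2=-7/45, d=(M2−M1)/(6·3)=1/81, b=Δ1−h1·(2M1+M2)/6=-29/45
seg 2: a=-1, c=M2/2=-2/45, d=(M3−M2)/(6·3)=2/405, b=Δ2−h2·(2M2+M3)/6=-56/45
t_q=33/4 → seg 2, τ=9/4; S=-1+-56/45·τ+-2/45·τ²+2/405·τ³=-127/32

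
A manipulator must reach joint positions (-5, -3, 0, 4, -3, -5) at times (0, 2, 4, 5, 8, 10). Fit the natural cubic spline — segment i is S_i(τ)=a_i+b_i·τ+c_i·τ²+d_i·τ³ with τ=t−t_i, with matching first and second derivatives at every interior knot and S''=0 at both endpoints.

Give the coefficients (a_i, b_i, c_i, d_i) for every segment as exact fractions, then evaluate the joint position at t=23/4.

Δ: Δ0=1, Δ1=3/2, Δ2=4, Δ3=-7/3, Δ4=-1
row 1: diag=8, rhs=3; c'=1/4, d'=3/8
row 2: denom=6−2·1/4=11/2; d'=(15−2·3/8)/(11/2)=57/22
row 3: denom=8−1·2/11=86/11; d'=(-38−1·57/22)/(86/11)=-893/172
row 4: denom=10−3·33/86=761/86; d'=(8−3·-893/172)/(761/86)=4055/1522
back: M4=4055/1522
back: M3=-893/172−33/86·4055/1522=-4729/761
back: M2=57/22−2/11·-4729/761=5663/1522
back: M1=3/8−1/4·5663/1522=-845/1522
M: M0=0, M1=-845/1522, M2=5663/1522, M3=-4729/761, M4=4055/1522, M5=0
seg 0: a=-5, c=M0/2=0, d=(M1−M0)/(6·2)=-845/18264, b=Δ0−h0·(2M0+M1)/6=5411/4566
seg 1: a=-3, c=M1/2=-845/3044, d=(M2−M1)/(6·2)=1627/4566, b=Δ1−h1·(2M1+M2)/6=1438/2283
seg 2: a=0, c=M2/2=5663/3044, d=(M3−M2)/(6·1)=-15121/9132, b=Δ2−h2·(2M2+M3)/6=8665/2283
seg 3: a=4, c=M3/2=-4729/1522, d=(M4−M3)/(6·3)=13513/27396, b=Δ3−h3·(2M3+M4)/6=23275/9132
seg 4: a=-3, c=M4/2=4055/3044, d=(M5−M4)/(6·2)=-4055/18264, b=Δ4−h4·(2M4+M5)/6=-6338/2283
t_q=23/4 → seg 3, τ=3/4; S=4+23275/9132·τ+-4729/1522·τ²+13513/27396·τ³=851715/194816

  seg 0: a=-5 b=5411/4566 c=0 d=-845/18264
  seg 1: a=-3 b=1438/2283 c=-845/3044 d=1627/4566
  seg 2: a=0 b=8665/2283 c=5663/3044 d=-15121/9132
  seg 3: a=4 b=23275/9132 c=-4729/1522 d=13513/27396
  seg 4: a=-3 b=-6338/2283 c=4055/3044 d=-4055/18264
S(23/4) = 851715/194816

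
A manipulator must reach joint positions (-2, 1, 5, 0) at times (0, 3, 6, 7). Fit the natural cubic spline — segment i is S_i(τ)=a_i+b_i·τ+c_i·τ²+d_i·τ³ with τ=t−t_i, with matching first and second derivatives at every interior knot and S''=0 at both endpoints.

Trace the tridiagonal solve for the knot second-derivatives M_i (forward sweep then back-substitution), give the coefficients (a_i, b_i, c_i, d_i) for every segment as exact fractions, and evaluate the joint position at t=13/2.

Δ: Δ0=1, Δ1=4/3, Δ2=-5
row 1: diag=12, rhs=2; c'=1/4, d'=1/6
row 2: denom=8−3·1/4=29/4; d'=(-38−3·1/6)/(29/4)=-154/29
back: M2=-154/29
back: M1=1/6−1/4·-154/29=130/87
M: M0=0, M1=130/87, M2=-154/29, M3=0
seg 0: a=-2, c=M0/2=0, d=(M1−M0)/(6·3)=65/783, b=Δ0−h0·(2M0+M1)/6=22/87
seg 1: a=1, c=M1/2=65/87, d=(M2−M1)/(6·3)=-296/783, b=Δ1−h1·(2M1+M2)/6=217/87
seg 2: a=5, c=M2/2=-77/29, d=(M3−M2)/(6·1)=77/87, b=Δ2−h2·(2M2+M3)/6=-281/87
t_q=13/2 → seg 2, τ=1/2; S=5+-281/87·τ+-77/29·τ²+77/87·τ³=657/232

  seg 0: a=-2 b=22/87 c=0 d=65/783
  seg 1: a=1 b=217/87 c=65/87 d=-296/783
  seg 2: a=5 b=-281/87 c=-77/29 d=77/87
S(13/2) = 657/232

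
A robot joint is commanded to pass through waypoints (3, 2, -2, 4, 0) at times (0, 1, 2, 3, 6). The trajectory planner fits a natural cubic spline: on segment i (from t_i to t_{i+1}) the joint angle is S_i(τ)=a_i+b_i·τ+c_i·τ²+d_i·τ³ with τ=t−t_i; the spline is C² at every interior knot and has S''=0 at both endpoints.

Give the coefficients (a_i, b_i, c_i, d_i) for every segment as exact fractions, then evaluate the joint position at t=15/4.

  seg 0: a=3 b=193/348 c=0 d=-541/348
  seg 1: a=2 b=-715/174 c=-541/116 d=1661/348
  seg 2: a=-2 b=307/348 c=280/29 d=-1579/348
  seg 3: a=4 b=1145/174 c=-459/116 d=51/116
S(15/4) = 51189/7424

Δ: Δ0=-1, Δ1=-4, Δ2=6, Δ3=-4/3
row 1: diag=4, rhs=-18; c'=1/4, d'=-9/2
row 2: denom=4−1·1/4=15/4; d'=(60−1·-9/2)/(15/4)=86/5
row 3: denom=8−1·4/15=116/15; d'=(-44−1·86/5)/(116/15)=-459/58
back: M3=-459/58
back: M2=86/5−4/15·-459/58=560/29
back: M1=-9/2−1/4·560/29=-541/58
M: M0=0, M1=-541/58, M2=560/29, M3=-459/58, M4=0
seg 0: a=3, c=M0/2=0, d=(M1−M0)/(6·1)=-541/348, b=Δ0−h0·(2M0+M1)/6=193/348
seg 1: a=2, c=M1/2=-541/116, d=(M2−M1)/(6·1)=1661/348, b=Δ1−h1·(2M1+M2)/6=-715/174
seg 2: a=-2, c=M2/2=280/29, d=(M3−M2)/(6·1)=-1579/348, b=Δ2−h2·(2M2+M3)/6=307/348
seg 3: a=4, c=M3/2=-459/116, d=(M4−M3)/(6·3)=51/116, b=Δ3−h3·(2M3+M4)/6=1145/174
t_q=15/4 → seg 3, τ=3/4; S=4+1145/174·τ+-459/116·τ²+51/116·τ³=51189/7424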